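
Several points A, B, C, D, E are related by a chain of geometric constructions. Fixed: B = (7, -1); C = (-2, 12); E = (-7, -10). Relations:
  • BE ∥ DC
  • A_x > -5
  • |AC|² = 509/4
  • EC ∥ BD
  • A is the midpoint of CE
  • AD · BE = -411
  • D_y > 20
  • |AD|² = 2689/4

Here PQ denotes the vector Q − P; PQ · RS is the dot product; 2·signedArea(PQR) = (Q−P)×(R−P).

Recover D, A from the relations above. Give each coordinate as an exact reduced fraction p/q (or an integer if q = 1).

A = (-9/2, 1)
D = (12, 21)

1. D_x = 12  [BE ∥ DC ∩ EC ∥ BD]
2. D_y = 21  [BE ∥ DC ∩ EC ∥ BD]
   → D = (12, 21)
3. A_x = -9/2  [A is the midpoint of CE]
4. A_y = 1  [A is the midpoint of CE]
   → A = (-9/2, 1)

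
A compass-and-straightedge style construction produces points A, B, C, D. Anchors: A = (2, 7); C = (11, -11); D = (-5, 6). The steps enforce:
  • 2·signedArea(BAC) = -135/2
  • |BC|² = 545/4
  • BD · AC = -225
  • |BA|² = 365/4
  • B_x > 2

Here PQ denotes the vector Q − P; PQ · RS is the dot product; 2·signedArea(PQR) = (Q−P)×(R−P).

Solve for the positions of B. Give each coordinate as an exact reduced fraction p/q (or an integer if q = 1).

1. B_x = 3  [BD · AC = -225 ∩ 2·signedArea(BAC) = -135/2]
2. B_y = -5/2  [BD · AC = -225 ∩ 2·signedArea(BAC) = -135/2]
   → B = (3, -5/2)

B = (3, -5/2)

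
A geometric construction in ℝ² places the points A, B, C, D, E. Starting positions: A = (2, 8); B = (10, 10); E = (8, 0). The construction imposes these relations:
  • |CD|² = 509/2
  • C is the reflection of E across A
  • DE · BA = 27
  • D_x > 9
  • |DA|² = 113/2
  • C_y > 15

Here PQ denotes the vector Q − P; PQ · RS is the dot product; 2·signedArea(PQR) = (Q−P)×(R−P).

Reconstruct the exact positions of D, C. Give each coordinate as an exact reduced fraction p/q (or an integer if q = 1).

C = (-4, 16)
D = (19/2, 15/2)

1. D_x = 19/2  [line 8·x + 2·y + -91 = 0 ∩ |DA|² = 113/2]
2. D_y = 15/2  [line 8·x + 2·y + -91 = 0 ∩ |DA|² = 113/2]
   → D = (19/2, 15/2)
3. C_x = -4  [C is the reflection of E across A]
4. C_y = 16  [C is the reflection of E across A]
   → C = (-4, 16)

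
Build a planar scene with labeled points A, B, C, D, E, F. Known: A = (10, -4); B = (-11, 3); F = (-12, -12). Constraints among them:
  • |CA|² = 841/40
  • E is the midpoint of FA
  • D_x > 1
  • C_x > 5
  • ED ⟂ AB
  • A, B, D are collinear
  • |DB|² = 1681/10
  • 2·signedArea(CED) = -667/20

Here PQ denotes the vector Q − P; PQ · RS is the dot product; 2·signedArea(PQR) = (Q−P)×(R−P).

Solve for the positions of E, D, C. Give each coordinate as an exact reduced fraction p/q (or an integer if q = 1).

C = (113/20, -51/20)
D = (13/10, -11/10)
E = (-1, -8)

1. E_x = -1  [E is the midpoint of FA]
2. E_y = -8  [E is the midpoint of FA]
   → E = (-1, -8)
3. D_x = 13/10  [A, B, D are collinear ∩ ED ⟂ AB]
4. D_y = -11/10  [A, B, D are collinear ∩ ED ⟂ AB]
   → D = (13/10, -11/10)
5. C_x = 113/20  [line -69/10·x + 23/10·y + 897/20 = 0 ∩ |CA|² = 841/40]
6. C_y = -51/20  [line -69/10·x + 23/10·y + 897/20 = 0 ∩ |CA|² = 841/40]
   → C = (113/20, -51/20)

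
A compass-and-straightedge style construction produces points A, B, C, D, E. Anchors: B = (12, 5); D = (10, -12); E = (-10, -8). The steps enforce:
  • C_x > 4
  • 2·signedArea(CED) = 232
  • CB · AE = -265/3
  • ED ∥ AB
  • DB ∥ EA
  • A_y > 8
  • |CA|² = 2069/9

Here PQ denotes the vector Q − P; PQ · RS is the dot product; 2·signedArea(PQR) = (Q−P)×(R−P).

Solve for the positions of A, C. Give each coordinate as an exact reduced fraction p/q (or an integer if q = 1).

A = (-8, 9)
C = (14/3, 2/3)

1. A_x = -8  [ED ∥ AB ∩ DB ∥ EA]
2. A_y = 9  [ED ∥ AB ∩ DB ∥ EA]
   → A = (-8, 9)
3. C_x = 14/3  [2·signedArea(CED) = 232 ∩ CB · AE = -265/3]
4. C_y = 2/3  [2·signedArea(CED) = 232 ∩ CB · AE = -265/3]
   → C = (14/3, 2/3)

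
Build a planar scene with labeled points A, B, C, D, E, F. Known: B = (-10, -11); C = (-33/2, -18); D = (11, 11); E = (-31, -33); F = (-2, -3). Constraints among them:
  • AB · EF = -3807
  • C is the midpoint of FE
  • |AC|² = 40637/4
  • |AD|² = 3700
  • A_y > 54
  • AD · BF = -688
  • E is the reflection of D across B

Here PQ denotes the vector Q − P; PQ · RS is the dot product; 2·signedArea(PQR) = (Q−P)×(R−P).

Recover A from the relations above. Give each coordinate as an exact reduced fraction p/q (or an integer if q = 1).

1. A_x = 53  [AD · BF = -688 ∩ AB · EF = -3807]
2. A_y = 55  [AD · BF = -688 ∩ AB · EF = -3807]
   → A = (53, 55)

A = (53, 55)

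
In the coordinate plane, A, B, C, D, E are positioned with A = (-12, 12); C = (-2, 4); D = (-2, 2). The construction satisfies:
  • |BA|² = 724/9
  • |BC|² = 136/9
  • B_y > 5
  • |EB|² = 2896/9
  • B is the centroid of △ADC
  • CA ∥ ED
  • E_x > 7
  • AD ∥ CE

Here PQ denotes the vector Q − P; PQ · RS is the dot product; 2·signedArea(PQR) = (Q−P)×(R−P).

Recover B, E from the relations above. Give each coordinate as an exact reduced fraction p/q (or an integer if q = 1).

1. B_x = -16/3  [B is the centroid of △ADC]
2. B_y = 6  [B is the centroid of △ADC]
   → B = (-16/3, 6)
3. E_x = 8  [CA ∥ ED ∩ AD ∥ CE]
4. E_y = -6  [CA ∥ ED ∩ AD ∥ CE]
   → E = (8, -6)

B = (-16/3, 6)
E = (8, -6)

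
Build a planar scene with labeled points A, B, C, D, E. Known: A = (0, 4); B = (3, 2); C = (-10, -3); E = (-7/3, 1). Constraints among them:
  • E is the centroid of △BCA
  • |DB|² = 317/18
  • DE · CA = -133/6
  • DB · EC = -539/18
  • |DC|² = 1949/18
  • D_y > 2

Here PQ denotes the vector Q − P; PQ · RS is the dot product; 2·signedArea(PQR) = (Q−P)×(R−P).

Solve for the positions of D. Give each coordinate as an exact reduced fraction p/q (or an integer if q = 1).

1. D_x = -7/6  [DB · EC = -539/18 ∩ DE · CA = -133/6]
2. D_y = 5/2  [DB · EC = -539/18 ∩ DE · CA = -133/6]
   → D = (-7/6, 5/2)

D = (-7/6, 5/2)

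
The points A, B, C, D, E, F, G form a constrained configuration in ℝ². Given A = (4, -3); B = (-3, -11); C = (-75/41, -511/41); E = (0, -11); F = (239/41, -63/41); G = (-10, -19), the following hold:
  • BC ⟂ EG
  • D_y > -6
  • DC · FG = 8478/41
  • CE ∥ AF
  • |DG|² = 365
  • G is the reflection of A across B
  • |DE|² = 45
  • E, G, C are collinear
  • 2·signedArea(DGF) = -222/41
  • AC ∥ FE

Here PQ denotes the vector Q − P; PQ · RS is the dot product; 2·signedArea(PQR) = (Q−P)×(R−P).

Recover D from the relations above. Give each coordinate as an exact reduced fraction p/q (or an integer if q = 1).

D = (3, -5)

1. D_x = 3  [2·signedArea(DGF) = -222/41 ∩ DC · FG = 8478/41]
2. D_y = -5  [2·signedArea(DGF) = -222/41 ∩ DC · FG = 8478/41]
   → D = (3, -5)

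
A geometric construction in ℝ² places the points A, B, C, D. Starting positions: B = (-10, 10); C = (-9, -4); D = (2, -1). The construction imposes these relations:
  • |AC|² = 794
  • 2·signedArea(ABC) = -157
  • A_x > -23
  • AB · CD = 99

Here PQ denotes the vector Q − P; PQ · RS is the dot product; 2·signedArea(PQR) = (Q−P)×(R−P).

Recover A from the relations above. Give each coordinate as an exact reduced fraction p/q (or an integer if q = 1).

1. A_x = -22  [2·signedArea(ABC) = -157 ∩ AB · CD = 99]
2. A_y = 21  [2·signedArea(ABC) = -157 ∩ AB · CD = 99]
   → A = (-22, 21)

A = (-22, 21)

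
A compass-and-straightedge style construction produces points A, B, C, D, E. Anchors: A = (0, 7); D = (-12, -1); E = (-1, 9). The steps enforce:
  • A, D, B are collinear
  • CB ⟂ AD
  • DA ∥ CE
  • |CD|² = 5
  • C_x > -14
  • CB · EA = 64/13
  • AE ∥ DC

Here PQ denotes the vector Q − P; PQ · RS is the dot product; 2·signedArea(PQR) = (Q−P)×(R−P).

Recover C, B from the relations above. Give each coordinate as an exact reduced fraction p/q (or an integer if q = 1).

B = (-153/13, -11/13)
C = (-13, 1)

1. C_x = -13  [DA ∥ CE ∩ AE ∥ DC]
2. C_y = 1  [DA ∥ CE ∩ AE ∥ DC]
   → C = (-13, 1)
3. B_x = -153/13  [A, D, B are collinear ∩ CB ⟂ AD]
4. B_y = -11/13  [A, D, B are collinear ∩ CB ⟂ AD]
   → B = (-153/13, -11/13)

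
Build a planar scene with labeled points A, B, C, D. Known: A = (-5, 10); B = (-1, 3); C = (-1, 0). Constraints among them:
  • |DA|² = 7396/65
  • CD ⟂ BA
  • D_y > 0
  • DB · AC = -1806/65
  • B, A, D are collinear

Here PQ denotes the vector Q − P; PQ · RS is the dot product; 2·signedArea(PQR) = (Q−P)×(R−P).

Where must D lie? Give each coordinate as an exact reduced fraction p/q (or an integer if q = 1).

D = (19/65, 48/65)

1. D_x = 19/65  [B, A, D are collinear ∩ CD ⟂ BA]
2. D_y = 48/65  [B, A, D are collinear ∩ CD ⟂ BA]
   → D = (19/65, 48/65)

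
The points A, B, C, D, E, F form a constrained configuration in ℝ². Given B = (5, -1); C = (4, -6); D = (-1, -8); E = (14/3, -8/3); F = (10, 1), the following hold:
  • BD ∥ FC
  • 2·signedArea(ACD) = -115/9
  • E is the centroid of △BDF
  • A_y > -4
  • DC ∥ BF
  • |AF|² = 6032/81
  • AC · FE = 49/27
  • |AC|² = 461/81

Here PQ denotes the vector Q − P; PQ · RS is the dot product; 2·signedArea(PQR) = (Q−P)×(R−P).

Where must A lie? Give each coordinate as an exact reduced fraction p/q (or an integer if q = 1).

1. A_x = 26/9  [2·signedArea(ACD) = -115/9 ∩ AC · FE = 49/27]
2. A_y = -35/9  [2·signedArea(ACD) = -115/9 ∩ AC · FE = 49/27]
   → A = (26/9, -35/9)

A = (26/9, -35/9)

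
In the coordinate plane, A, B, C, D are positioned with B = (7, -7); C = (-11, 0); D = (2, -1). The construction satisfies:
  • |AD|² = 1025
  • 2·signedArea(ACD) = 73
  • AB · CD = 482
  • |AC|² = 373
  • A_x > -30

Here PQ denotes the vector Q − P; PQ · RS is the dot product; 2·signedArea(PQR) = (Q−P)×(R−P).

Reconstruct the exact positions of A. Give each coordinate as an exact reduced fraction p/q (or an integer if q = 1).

A = (-29, 7)

1. A_x = -29  [AB · CD = 482 ∩ 2·signedArea(ACD) = 73]
2. A_y = 7  [AB · CD = 482 ∩ 2·signedArea(ACD) = 73]
   → A = (-29, 7)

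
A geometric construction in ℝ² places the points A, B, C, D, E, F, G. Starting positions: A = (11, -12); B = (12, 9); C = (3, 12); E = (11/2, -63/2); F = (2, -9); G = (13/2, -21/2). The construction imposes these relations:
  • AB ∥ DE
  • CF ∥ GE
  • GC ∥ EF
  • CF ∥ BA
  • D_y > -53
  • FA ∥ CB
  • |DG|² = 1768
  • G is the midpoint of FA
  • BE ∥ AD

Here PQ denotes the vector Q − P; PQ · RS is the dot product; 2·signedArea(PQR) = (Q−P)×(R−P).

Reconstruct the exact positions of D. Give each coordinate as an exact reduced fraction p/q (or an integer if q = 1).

1. D_x = 9/2  [AB ∥ DE ∩ BE ∥ AD]
2. D_y = -105/2  [AB ∥ DE ∩ BE ∥ AD]
   → D = (9/2, -105/2)

D = (9/2, -105/2)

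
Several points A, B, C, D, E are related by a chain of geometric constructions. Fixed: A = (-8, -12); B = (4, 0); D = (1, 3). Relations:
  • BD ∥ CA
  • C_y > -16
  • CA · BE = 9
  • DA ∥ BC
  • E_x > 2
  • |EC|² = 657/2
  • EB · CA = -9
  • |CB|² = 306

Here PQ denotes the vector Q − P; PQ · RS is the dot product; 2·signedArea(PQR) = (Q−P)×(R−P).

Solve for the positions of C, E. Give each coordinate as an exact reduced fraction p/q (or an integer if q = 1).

C = (-5, -15)
E = (5/2, 3/2)

1. C_x = -5  [BD ∥ CA ∩ DA ∥ BC]
2. C_y = -15  [BD ∥ CA ∩ DA ∥ BC]
   → C = (-5, -15)
3. E_x = 5/2  [line 3·x + -3·y + -3 = 0 ∩ |EC|² = 657/2]
4. E_y = 3/2  [line 3·x + -3·y + -3 = 0 ∩ |EC|² = 657/2]
   → E = (5/2, 3/2)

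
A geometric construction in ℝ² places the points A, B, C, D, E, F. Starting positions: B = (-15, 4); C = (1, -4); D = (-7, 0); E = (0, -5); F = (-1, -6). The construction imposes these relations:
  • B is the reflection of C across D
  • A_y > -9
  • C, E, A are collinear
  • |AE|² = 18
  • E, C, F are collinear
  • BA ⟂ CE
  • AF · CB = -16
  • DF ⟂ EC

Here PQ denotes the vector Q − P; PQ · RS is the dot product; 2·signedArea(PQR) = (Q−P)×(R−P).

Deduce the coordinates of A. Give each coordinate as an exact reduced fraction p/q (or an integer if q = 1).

1. A_x = -3  [C, E, A are collinear ∩ BA ⟂ CE]
2. A_y = -8  [C, E, A are collinear ∩ BA ⟂ CE]
   → A = (-3, -8)

A = (-3, -8)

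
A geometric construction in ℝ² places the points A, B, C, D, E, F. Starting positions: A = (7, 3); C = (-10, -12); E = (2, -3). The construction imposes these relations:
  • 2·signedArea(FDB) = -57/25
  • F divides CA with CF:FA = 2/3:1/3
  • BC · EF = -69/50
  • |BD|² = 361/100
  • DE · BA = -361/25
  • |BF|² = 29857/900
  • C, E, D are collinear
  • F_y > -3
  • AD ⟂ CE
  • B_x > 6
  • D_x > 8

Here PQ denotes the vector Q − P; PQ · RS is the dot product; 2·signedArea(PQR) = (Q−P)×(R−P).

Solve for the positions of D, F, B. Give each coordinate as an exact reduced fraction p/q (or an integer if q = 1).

B = (164/25, 21/50)
D = (202/25, 39/25)
F = (4/3, -2)

1. D_x = 202/25  [C, E, D are collinear ∩ AD ⟂ CE]
2. D_y = 39/25  [C, E, D are collinear ∩ AD ⟂ CE]
   → D = (202/25, 39/25)
3. F_x = 4/3  [F divides CA with CF:FA = 2/3:1/3]
4. F_y = -2  [F divides CA with CF:FA = 2/3:1/3]
   → F = (4/3, -2)
5. B_x = 164/25  [BC · EF = -69/50 ∩ DE · BA = -361/25]
6. B_y = 21/50  [BC · EF = -69/50 ∩ DE · BA = -361/25]
   → B = (164/25, 21/50)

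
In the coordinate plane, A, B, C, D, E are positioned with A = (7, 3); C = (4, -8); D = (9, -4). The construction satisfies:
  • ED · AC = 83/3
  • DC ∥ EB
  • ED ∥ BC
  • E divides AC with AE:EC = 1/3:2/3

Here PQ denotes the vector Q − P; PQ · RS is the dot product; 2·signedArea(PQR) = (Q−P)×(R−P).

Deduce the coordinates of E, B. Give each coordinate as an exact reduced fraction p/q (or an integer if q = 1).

B = (1, -14/3)
E = (6, -2/3)

1. E_x = 6  [E divides AC with AE:EC = 1/3:2/3]
2. E_y = -2/3  [E divides AC with AE:EC = 1/3:2/3]
   → E = (6, -2/3)
3. B_x = 1  [ED ∥ BC ∩ DC ∥ EB]
4. B_y = -14/3  [ED ∥ BC ∩ DC ∥ EB]
   → B = (1, -14/3)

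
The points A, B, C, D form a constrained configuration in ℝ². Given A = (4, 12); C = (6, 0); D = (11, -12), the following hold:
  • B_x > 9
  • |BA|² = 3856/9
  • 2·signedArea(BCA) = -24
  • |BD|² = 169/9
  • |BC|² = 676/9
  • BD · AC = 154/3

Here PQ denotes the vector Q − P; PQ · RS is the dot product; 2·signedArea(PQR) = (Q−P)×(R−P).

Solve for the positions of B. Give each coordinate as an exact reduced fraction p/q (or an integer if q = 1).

1. B_x = 28/3  [2·signedArea(BCA) = -24 ∩ BD · AC = 154/3]
2. B_y = -8  [2·signedArea(BCA) = -24 ∩ BD · AC = 154/3]
   → B = (28/3, -8)

B = (28/3, -8)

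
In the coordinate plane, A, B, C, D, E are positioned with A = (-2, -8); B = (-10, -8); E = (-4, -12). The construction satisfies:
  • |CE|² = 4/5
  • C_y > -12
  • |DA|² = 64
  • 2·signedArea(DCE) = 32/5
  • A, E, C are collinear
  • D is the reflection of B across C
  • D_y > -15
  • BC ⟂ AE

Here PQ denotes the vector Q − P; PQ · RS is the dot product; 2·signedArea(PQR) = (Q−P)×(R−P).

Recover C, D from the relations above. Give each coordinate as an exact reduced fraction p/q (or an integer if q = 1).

1. C_x = -18/5  [A, E, C are collinear ∩ BC ⟂ AE]
2. C_y = -56/5  [A, E, C are collinear ∩ BC ⟂ AE]
   → C = (-18/5, -56/5)
3. D_x = 14/5  [D is the reflection of B across C]
4. D_y = -72/5  [D is the reflection of B across C]
   → D = (14/5, -72/5)

C = (-18/5, -56/5)
D = (14/5, -72/5)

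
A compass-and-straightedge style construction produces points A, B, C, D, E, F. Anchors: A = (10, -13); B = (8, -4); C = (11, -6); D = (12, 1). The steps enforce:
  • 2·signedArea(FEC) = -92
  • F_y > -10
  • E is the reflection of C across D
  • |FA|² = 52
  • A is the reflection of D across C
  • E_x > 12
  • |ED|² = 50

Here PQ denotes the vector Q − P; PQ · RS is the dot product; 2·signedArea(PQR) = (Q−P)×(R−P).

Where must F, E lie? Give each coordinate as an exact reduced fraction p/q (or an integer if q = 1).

1. E_x = 13  [E is the reflection of C across D]
2. E_y = 8  [E is the reflection of C across D]
   → E = (13, 8)
3. F_x = 4  [line 14·x + -2·y + -74 = 0 ∩ |FA|² = 52]
4. F_y = -9  [line 14·x + -2·y + -74 = 0 ∩ |FA|² = 52]
   → F = (4, -9)

E = (13, 8)
F = (4, -9)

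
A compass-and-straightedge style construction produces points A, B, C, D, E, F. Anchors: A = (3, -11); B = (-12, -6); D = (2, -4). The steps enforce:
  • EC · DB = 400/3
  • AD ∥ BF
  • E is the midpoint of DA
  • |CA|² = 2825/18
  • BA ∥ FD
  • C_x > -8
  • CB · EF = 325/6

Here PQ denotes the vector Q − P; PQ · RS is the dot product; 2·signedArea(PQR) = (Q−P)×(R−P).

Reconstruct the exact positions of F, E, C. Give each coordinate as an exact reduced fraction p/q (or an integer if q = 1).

1. F_x = -13  [BA ∥ FD ∩ AD ∥ BF]
2. F_y = 1  [BA ∥ FD ∩ AD ∥ BF]
   → F = (-13, 1)
3. E_x = 5/2  [E is the midpoint of DA]
4. E_y = -15/2  [E is the midpoint of DA]
   → E = (5/2, -15/2)
5. C_x = -15/2  [CB · EF = 325/6 ∩ EC · DB = 400/3]
6. C_y = -25/6  [CB · EF = 325/6 ∩ EC · DB = 400/3]
   → C = (-15/2, -25/6)

C = (-15/2, -25/6)
E = (5/2, -15/2)
F = (-13, 1)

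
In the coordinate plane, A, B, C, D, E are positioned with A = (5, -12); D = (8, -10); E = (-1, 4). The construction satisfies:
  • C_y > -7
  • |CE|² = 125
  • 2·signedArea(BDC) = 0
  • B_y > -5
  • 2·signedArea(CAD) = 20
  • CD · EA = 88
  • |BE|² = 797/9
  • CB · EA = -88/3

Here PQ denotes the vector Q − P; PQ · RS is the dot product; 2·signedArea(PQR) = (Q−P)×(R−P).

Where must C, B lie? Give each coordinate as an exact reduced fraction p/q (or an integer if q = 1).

1. C_x = 4  [2·signedArea(CAD) = 20 ∩ CD · EA = 88]
2. C_y = -6  [2·signedArea(CAD) = 20 ∩ CD · EA = 88]
   → C = (4, -6)
3. B_x = 8/3  [2·signedArea(BDC) = 0 ∩ CB · EA = -88/3]
4. B_y = -14/3  [2·signedArea(BDC) = 0 ∩ CB · EA = -88/3]
   → B = (8/3, -14/3)

B = (8/3, -14/3)
C = (4, -6)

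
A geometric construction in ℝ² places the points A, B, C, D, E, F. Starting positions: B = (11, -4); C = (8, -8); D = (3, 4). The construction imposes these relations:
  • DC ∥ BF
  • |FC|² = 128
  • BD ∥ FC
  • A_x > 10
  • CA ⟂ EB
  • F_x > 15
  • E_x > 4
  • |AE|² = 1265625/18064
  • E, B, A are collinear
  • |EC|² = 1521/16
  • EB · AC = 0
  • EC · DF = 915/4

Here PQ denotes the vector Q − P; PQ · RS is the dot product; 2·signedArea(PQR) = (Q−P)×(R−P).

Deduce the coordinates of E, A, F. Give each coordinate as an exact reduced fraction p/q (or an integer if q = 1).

A = (12392/1129, -4496/1129)
E = (17/4, 1)
F = (16, -16)

1. F_x = 16  [BD ∥ FC ∩ DC ∥ BF]
2. F_y = -16  [BD ∥ FC ∩ DC ∥ BF]
   → F = (16, -16)
3. E_x = 17/4  [line -13·x + 20·y + 141/4 = 0 ∩ |EC|² = 1521/16]
4. E_y = 1  [line -13·x + 20·y + 141/4 = 0 ∩ |EC|² = 1521/16]
   → E = (17/4, 1)
5. A_x = 12392/1129  [EB · AC = 0 ∩ E, B, A are collinear]
6. A_y = -4496/1129  [EB · AC = 0 ∩ E, B, A are collinear]
   → A = (12392/1129, -4496/1129)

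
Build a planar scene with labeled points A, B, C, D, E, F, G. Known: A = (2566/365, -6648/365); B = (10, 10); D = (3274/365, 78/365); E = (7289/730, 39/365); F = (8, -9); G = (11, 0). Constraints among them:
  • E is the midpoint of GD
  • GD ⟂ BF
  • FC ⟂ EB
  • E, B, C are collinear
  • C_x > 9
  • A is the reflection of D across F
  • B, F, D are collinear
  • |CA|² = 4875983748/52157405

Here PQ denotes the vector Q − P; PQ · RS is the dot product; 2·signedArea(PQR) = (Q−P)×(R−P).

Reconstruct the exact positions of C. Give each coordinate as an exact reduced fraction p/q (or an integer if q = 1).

C = (1424834/142897, -1286502/142897)

1. C_x = 1424834/142897  [E, B, C are collinear ∩ FC ⟂ EB]
2. C_y = -1286502/142897  [E, B, C are collinear ∩ FC ⟂ EB]
   → C = (1424834/142897, -1286502/142897)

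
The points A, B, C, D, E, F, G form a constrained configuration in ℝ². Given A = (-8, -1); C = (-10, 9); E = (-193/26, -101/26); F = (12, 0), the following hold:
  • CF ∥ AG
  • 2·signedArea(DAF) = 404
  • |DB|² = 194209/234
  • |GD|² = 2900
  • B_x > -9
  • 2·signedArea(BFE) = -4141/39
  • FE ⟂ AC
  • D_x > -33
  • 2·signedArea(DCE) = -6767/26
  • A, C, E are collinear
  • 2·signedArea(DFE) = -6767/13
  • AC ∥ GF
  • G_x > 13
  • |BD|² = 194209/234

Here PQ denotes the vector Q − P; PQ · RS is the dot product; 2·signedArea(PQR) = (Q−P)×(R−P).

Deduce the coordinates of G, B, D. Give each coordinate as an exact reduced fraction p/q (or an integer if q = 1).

1. G_x = 14  [AC ∥ GF ∩ CF ∥ AG]
2. G_y = -10  [AC ∥ GF ∩ CF ∥ AG]
   → G = (14, -10)
3. D_x = -32  [2·signedArea(DFE) = -6767/13 ∩ 2·signedArea(DCE) = -6767/26]
4. D_y = 18  [2·signedArea(DFE) = -6767/13 ∩ 2·signedArea(DCE) = -6767/26]
   → D = (-32, 18)
5. B_x = -661/78  [line 101/26·x + -505/26·y + 2323/39 = 0 ∩ |BD|² = 194209/234]
6. B_y = 107/78  [line 101/26·x + -505/26·y + 2323/39 = 0 ∩ |BD|² = 194209/234]
   → B = (-661/78, 107/78)

B = (-661/78, 107/78)
D = (-32, 18)
G = (14, -10)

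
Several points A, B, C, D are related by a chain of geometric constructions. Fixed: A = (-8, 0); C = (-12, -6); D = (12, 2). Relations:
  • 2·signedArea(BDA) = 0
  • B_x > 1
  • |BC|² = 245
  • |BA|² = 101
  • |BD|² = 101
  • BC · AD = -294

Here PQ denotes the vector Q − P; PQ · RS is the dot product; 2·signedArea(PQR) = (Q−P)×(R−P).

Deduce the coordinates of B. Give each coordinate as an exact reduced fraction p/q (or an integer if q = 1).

B = (2, 1)

1. B_x = 2  [2·signedArea(BDA) = 0 ∩ BC · AD = -294]
2. B_y = 1  [2·signedArea(BDA) = 0 ∩ BC · AD = -294]
   → B = (2, 1)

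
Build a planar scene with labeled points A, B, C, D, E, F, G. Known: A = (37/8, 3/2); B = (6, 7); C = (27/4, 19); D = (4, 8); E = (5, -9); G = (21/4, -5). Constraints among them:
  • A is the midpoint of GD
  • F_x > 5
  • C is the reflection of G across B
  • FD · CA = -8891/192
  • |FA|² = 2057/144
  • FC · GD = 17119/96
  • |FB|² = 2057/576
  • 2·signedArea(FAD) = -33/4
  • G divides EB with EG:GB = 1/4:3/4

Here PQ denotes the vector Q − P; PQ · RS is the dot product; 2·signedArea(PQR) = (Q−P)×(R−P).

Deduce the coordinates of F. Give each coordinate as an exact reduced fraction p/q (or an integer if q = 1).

F = (133/24, 31/6)

1. F_x = 133/24  [FD · CA = -8891/192 ∩ FC · GD = 17119/96]
2. F_y = 31/6  [FD · CA = -8891/192 ∩ FC · GD = 17119/96]
   → F = (133/24, 31/6)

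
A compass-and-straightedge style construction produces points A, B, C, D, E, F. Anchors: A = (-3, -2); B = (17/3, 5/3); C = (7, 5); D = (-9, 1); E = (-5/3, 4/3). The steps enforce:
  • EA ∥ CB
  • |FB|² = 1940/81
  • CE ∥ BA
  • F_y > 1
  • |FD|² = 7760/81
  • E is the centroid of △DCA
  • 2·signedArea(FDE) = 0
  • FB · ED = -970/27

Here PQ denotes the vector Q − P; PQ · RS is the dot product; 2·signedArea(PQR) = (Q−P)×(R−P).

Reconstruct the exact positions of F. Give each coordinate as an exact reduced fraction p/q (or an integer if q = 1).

F = (7/9, 13/9)

1. F_x = 7/9  [2·signedArea(FDE) = 0 ∩ FB · ED = -970/27]
2. F_y = 13/9  [2·signedArea(FDE) = 0 ∩ FB · ED = -970/27]
   → F = (7/9, 13/9)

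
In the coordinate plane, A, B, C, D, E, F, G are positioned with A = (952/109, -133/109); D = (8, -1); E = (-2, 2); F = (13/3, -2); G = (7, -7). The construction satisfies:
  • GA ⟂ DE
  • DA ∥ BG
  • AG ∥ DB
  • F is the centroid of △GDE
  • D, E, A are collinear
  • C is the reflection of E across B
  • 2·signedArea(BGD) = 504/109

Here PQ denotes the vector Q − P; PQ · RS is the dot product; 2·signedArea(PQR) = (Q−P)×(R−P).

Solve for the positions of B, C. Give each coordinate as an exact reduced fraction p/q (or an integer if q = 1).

B = (683/109, -739/109)
C = (1584/109, -1696/109)

1. B_x = 683/109  [DA ∥ BG ∩ AG ∥ DB]
2. B_y = -739/109  [DA ∥ BG ∩ AG ∥ DB]
   → B = (683/109, -739/109)
3. C_x = 1584/109  [C is the reflection of E across B]
4. C_y = -1696/109  [C is the reflection of E across B]
   → C = (1584/109, -1696/109)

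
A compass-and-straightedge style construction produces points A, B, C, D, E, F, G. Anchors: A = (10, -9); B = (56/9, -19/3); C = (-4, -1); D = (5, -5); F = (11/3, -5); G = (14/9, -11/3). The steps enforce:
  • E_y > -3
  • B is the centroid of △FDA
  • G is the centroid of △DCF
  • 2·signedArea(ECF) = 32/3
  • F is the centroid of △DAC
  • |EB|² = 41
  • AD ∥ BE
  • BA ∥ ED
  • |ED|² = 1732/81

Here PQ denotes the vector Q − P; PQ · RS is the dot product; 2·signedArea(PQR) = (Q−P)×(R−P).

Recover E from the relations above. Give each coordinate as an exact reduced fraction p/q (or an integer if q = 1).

E = (11/9, -7/3)

1. E_x = 11/9  [BA ∥ ED ∩ AD ∥ BE]
2. E_y = -7/3  [BA ∥ ED ∩ AD ∥ BE]
   → E = (11/9, -7/3)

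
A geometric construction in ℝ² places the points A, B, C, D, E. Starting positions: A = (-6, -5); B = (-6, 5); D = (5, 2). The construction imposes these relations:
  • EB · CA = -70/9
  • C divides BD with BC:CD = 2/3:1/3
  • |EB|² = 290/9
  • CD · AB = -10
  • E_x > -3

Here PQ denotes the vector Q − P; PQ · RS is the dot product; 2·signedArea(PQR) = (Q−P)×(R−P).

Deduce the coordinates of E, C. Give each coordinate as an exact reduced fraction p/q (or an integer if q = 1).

1. C_x = 4/3  [C divides BD with BC:CD = 2/3:1/3]
2. C_y = 3  [C divides BD with BC:CD = 2/3:1/3]
   → C = (4/3, 3)
3. E_x = -7/3  [line 22/3·x + 8·y + 106/9 = 0 ∩ |EB|² = 290/9]
4. E_y = 2/3  [line 22/3·x + 8·y + 106/9 = 0 ∩ |EB|² = 290/9]
   → E = (-7/3, 2/3)

C = (4/3, 3)
E = (-7/3, 2/3)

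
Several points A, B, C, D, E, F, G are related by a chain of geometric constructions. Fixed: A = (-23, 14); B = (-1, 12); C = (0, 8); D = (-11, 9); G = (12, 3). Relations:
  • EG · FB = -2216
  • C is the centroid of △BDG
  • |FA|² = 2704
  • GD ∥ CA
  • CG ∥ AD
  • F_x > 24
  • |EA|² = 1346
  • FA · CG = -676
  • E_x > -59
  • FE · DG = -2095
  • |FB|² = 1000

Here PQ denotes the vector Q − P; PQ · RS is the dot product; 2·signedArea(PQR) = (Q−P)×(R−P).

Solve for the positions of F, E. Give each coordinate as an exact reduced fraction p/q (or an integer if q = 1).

1. F_x = 25  [line -12·x + 5·y + 330 = 0 ∩ |FA|² = 2704]
2. F_y = -6  [line -12·x + 5·y + 330 = 0 ∩ |FA|² = 2704]
   → F = (25, -6)
3. E_x = -58  [FE · DG = -2095 ∩ EG · FB = -2216]
4. E_y = 25  [FE · DG = -2095 ∩ EG · FB = -2216]
   → E = (-58, 25)

E = (-58, 25)
F = (25, -6)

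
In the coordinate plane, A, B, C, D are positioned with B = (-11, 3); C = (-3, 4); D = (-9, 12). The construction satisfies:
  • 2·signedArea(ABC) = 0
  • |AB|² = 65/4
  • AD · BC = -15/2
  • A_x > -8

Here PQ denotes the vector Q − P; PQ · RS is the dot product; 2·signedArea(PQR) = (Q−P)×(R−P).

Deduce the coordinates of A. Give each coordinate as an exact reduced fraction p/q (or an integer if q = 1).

1. A_x = -7  [2·signedArea(ABC) = 0 ∩ AD · BC = -15/2]
2. A_y = 7/2  [2·signedArea(ABC) = 0 ∩ AD · BC = -15/2]
   → A = (-7, 7/2)

A = (-7, 7/2)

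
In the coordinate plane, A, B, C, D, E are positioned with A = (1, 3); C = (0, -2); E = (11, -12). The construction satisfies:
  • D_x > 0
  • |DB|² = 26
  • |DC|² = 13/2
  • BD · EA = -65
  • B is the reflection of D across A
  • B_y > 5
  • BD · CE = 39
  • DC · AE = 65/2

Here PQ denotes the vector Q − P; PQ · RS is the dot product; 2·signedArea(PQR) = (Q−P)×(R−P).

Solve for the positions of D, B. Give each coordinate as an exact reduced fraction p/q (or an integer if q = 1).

1. D_x = 1/2  [line -10·x + 15·y + -5/2 = 0 ∩ |DC|² = 13/2]
2. D_y = 1/2  [line -10·x + 15·y + -5/2 = 0 ∩ |DC|² = 13/2]
   → D = (1/2, 1/2)
3. B_x = 3/2  [B is the reflection of D across A]
4. B_y = 11/2  [B is the reflection of D across A]
   → B = (3/2, 11/2)

B = (3/2, 11/2)
D = (1/2, 1/2)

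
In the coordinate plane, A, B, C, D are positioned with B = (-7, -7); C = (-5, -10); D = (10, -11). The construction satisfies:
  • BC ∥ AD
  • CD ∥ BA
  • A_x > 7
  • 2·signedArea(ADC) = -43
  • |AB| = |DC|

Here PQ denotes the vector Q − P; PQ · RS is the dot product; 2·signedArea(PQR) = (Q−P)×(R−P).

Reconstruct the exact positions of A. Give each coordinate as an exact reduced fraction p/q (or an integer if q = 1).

1. A_x = 8  [BC ∥ AD ∩ CD ∥ BA]
2. A_y = -8  [BC ∥ AD ∩ CD ∥ BA]
   → A = (8, -8)

A = (8, -8)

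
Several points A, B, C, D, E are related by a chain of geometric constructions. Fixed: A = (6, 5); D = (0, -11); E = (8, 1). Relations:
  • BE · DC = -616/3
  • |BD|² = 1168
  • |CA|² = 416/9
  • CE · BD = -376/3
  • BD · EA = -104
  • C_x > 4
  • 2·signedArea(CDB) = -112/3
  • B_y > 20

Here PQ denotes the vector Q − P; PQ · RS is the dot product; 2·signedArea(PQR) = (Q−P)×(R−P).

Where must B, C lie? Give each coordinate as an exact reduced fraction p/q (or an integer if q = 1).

B = (12, 21)
C = (14/3, -5/3)

1. B_x = 12  [line 2·x + -4·y + 60 = 0 ∩ |BD|² = 1168]
2. B_y = 21  [line 2·x + -4·y + 60 = 0 ∩ |BD|² = 1168]
   → B = (12, 21)
3. C_x = 14/3  [2·signedArea(CDB) = -112/3 ∩ BE · DC = -616/3]
4. C_y = -5/3  [2·signedArea(CDB) = -112/3 ∩ BE · DC = -616/3]
   → C = (14/3, -5/3)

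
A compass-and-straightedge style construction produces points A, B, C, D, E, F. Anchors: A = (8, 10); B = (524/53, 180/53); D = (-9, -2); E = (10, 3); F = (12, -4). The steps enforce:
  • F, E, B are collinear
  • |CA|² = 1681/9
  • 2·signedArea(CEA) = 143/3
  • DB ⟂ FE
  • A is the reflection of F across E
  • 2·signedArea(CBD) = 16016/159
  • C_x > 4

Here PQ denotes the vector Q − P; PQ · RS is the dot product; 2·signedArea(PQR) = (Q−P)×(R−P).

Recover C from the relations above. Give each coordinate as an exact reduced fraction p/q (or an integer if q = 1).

1. C_x = 5  [2·signedArea(CBD) = 16016/159 ∩ 2·signedArea(CEA) = 143/3]
2. C_y = -10/3  [2·signedArea(CBD) = 16016/159 ∩ 2·signedArea(CEA) = 143/3]
   → C = (5, -10/3)

C = (5, -10/3)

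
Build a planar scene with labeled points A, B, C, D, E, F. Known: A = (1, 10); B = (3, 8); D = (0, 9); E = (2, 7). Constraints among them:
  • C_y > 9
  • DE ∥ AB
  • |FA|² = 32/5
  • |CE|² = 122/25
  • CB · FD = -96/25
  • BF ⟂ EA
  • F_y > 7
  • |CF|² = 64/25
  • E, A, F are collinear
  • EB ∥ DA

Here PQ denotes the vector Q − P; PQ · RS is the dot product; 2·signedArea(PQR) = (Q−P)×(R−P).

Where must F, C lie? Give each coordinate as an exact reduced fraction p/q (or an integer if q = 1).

1. F_x = 9/5  [E, A, F are collinear ∩ BF ⟂ EA]
2. F_y = 38/5  [E, A, F are collinear ∩ BF ⟂ EA]
   → F = (9/5, 38/5)
3. C_x = 9/5  [line 9/5·x + -7/5·y + 241/25 = 0 ∩ |CF|² = 64/25]
4. C_y = 46/5  [line 9/5·x + -7/5·y + 241/25 = 0 ∩ |CF|² = 64/25]
   → C = (9/5, 46/5)

C = (9/5, 46/5)
F = (9/5, 38/5)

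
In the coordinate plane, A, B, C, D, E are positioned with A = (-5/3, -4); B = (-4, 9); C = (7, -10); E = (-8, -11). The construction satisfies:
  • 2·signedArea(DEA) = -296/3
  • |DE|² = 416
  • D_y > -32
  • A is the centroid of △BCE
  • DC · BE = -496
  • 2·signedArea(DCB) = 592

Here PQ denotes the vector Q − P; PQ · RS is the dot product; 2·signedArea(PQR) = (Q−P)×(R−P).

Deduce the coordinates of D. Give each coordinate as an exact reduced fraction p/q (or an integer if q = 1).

D = (-12, -31)

1. D_x = -12  [2·signedArea(DCB) = 592 ∩ 2·signedArea(DEA) = -296/3]
2. D_y = -31  [2·signedArea(DCB) = 592 ∩ 2·signedArea(DEA) = -296/3]
   → D = (-12, -31)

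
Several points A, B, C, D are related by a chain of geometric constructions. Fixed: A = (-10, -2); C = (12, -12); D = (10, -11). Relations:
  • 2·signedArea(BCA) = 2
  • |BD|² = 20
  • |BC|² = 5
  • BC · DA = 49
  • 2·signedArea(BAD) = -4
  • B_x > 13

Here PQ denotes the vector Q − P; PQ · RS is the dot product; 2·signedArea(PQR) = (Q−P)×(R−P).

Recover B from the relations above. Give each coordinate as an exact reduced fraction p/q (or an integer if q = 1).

1. B_x = 14  [2·signedArea(BAD) = -4 ∩ BC · DA = 49]
2. B_y = -13  [2·signedArea(BAD) = -4 ∩ BC · DA = 49]
   → B = (14, -13)

B = (14, -13)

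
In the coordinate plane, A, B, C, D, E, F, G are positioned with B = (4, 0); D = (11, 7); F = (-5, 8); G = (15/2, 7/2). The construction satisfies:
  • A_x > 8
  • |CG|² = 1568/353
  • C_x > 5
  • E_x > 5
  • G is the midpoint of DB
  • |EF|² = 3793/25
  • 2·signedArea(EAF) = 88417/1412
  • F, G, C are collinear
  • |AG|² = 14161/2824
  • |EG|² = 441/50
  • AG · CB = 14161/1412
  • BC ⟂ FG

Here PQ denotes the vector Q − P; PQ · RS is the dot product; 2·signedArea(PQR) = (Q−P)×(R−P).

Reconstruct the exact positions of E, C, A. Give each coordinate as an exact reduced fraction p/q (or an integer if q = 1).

1. C_x = 3895/706  [F, G, C are collinear ∩ BC ⟂ FG]
2. C_y = 2975/706  [F, G, C are collinear ∩ BC ⟂ FG]
   → C = (3895/706, 2975/706)
3. A_x = 11661/1412  [line 1071/706·x + 2975/706·y + -51051/1412 = 0 ∩ |AG|² = 14161/2824]
4. A_y = 7917/1412  [line 1071/706·x + 2975/706·y + -51051/1412 = 0 ∩ |AG|² = 14161/2824]
   → A = (11661/1412, 7917/1412)
5. E_x = 27/5  [line -3379/1412·x + -18721/1412·y + 11114/353 = 0 ∩ |EF|² = 3793/25]
6. E_y = 7/5  [line -3379/1412·x + -18721/1412·y + 11114/353 = 0 ∩ |EF|² = 3793/25]
   → E = (27/5, 7/5)

A = (11661/1412, 7917/1412)
C = (3895/706, 2975/706)
E = (27/5, 7/5)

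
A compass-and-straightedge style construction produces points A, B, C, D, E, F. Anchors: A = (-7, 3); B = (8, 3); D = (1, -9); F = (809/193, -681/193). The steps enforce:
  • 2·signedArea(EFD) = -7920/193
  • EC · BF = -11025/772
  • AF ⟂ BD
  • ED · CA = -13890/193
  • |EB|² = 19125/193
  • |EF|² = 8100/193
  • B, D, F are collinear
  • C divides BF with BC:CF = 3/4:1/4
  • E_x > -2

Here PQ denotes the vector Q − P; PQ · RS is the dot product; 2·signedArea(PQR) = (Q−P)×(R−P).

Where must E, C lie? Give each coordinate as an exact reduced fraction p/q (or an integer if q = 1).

C = (3971/772, -366/193)
E = (-271/193, -51/193)

1. E_x = -271/193  [line 1056/193·x + -616/193·y + 1320/193 = 0 ∩ |EF|² = 8100/193]
2. E_y = -51/193  [line 1056/193·x + -616/193·y + 1320/193 = 0 ∩ |EF|² = 8100/193]
   → E = (-271/193, -51/193)
3. C_x = 3971/772  [C divides BF with BC:CF = 3/4:1/4]
4. C_y = -366/193  [C divides BF with BC:CF = 3/4:1/4]
   → C = (3971/772, -366/193)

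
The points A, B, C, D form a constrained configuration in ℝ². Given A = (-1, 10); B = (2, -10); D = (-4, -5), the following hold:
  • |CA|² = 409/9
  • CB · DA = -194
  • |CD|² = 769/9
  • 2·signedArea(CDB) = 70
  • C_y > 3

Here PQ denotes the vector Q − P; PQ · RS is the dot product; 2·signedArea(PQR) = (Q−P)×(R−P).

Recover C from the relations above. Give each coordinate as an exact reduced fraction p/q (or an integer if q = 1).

C = (0, 10/3)

1. C_x = 0  [CB · DA = -194 ∩ 2·signedArea(CDB) = 70]
2. C_y = 10/3  [CB · DA = -194 ∩ 2·signedArea(CDB) = 70]
   → C = (0, 10/3)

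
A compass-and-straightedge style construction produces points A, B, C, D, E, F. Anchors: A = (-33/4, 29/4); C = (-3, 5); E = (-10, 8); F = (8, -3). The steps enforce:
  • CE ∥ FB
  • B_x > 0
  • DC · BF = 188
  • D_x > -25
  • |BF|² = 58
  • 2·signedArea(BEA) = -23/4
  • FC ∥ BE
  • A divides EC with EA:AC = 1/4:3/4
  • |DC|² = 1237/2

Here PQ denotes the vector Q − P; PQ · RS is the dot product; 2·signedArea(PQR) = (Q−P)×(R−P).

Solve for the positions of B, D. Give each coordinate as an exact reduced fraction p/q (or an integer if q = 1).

B = (1, 0)
D = (-49/2, 35/2)

1. B_x = 1  [FC ∥ BE ∩ CE ∥ FB]
2. B_y = 0  [FC ∥ BE ∩ CE ∥ FB]
   → B = (1, 0)
3. D_x = -49/2  [line -7·x + 3·y + -224 = 0 ∩ |DC|² = 1237/2]
4. D_y = 35/2  [line -7·x + 3·y + -224 = 0 ∩ |DC|² = 1237/2]
   → D = (-49/2, 35/2)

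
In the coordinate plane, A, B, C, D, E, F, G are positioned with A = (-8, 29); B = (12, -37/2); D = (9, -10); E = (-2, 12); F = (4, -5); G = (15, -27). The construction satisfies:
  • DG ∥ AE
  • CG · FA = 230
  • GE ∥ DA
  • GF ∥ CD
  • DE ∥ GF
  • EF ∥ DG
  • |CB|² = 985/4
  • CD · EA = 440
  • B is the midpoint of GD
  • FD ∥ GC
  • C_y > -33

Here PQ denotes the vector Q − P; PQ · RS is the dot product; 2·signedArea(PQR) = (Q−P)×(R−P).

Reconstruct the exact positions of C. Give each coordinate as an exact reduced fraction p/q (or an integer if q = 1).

1. C_x = 20  [GF ∥ CD ∩ FD ∥ GC]
2. C_y = -32  [GF ∥ CD ∩ FD ∥ GC]
   → C = (20, -32)

C = (20, -32)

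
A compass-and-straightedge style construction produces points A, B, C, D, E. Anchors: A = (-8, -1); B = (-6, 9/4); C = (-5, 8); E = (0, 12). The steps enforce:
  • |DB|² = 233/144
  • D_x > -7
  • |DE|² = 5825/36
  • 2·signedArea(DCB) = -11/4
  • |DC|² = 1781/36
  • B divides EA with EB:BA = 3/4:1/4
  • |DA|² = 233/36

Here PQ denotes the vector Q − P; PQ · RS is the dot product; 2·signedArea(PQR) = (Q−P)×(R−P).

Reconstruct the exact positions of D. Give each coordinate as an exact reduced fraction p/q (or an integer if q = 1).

D = (-20/3, 7/6)

1. D_x = -20/3  [line 23/4·x + -1·y + 79/2 = 0 ∩ |DA|² = 233/36]
2. D_y = 7/6  [line 23/4·x + -1·y + 79/2 = 0 ∩ |DA|² = 233/36]
   → D = (-20/3, 7/6)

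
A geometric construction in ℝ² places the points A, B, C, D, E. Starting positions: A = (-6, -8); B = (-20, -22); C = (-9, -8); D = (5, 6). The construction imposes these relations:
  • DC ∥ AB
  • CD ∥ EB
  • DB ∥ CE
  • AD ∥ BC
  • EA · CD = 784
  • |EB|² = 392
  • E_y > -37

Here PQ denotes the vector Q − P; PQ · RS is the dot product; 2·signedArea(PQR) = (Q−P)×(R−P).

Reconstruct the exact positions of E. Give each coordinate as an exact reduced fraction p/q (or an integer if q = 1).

E = (-34, -36)

1. E_x = -34  [CD ∥ EB ∩ DB ∥ CE]
2. E_y = -36  [CD ∥ EB ∩ DB ∥ CE]
   → E = (-34, -36)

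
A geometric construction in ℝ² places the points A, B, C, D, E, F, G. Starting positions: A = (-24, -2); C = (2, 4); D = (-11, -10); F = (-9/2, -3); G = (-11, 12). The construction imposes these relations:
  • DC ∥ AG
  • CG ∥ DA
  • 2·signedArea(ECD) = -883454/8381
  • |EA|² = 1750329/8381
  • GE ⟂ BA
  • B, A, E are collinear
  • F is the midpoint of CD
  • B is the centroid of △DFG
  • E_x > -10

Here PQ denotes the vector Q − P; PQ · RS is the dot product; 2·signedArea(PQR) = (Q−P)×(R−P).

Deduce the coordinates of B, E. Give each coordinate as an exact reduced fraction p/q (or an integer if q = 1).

B = (-53/6, -1/3)
E = (-80751/8381, -3532/8381)

1. B_x = -53/6  [B is the centroid of △DFG]
2. B_y = -1/3  [B is the centroid of △DFG]
   → B = (-53/6, -1/3)
3. E_x = -80751/8381  [B, A, E are collinear ∩ GE ⟂ BA]
4. E_y = -3532/8381  [B, A, E are collinear ∩ GE ⟂ BA]
   → E = (-80751/8381, -3532/8381)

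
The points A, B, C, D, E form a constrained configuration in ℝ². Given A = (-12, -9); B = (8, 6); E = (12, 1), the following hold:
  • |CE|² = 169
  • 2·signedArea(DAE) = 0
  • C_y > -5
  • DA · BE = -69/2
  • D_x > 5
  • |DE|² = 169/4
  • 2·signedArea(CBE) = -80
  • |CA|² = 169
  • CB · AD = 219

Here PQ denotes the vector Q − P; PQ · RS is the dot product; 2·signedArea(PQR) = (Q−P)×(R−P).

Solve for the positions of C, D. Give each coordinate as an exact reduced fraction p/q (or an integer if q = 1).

C = (0, -4)
D = (6, -3/2)

1. C_x = 0  [line 5·x + 4·y + 16 = 0 ∩ |CE|² = 169]
2. C_y = -4  [line 5·x + 4·y + 16 = 0 ∩ |CE|² = 169]
   → C = (0, -4)
3. D_x = 6  [CB · AD = 219 ∩ 2·signedArea(DAE) = 0]
4. D_y = -3/2  [CB · AD = 219 ∩ 2·signedArea(DAE) = 0]
   → D = (6, -3/2)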